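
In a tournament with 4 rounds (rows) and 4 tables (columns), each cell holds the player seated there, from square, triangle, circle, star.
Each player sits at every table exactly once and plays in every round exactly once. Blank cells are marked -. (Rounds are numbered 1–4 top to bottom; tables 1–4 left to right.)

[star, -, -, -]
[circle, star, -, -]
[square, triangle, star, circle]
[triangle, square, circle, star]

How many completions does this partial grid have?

2

Round 1, table 2: eliminating its round and table leaves {circle}.
Round 1, table 3: eliminating its round and table leaves {square, triangle}.
Round 1, table 4: eliminating its round and table leaves {square, triangle}.
Round 2, table 3: eliminating its round and table leaves {square, triangle}.
Round 2, table 4: eliminating its round and table leaves {square, triangle}.
Enumerating the assignments across these blanks that avoid any round or table repeat gives 2 completions.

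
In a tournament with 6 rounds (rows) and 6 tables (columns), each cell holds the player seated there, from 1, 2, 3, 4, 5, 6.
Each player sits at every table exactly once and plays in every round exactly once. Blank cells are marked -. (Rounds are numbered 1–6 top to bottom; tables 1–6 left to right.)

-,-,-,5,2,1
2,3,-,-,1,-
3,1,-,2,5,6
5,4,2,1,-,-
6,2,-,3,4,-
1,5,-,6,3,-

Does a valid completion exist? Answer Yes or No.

No

Round 1, table 1: round 1 has {1, 2, 5} and table 1 has {1, 2, 3, 5, 6}, so it must be 4.
Round 1, table 2: round 1 has {1, 2, 4, 5} and table 2 has {1, 2, 3, 4, 5}, so it must be 6.
Round 1, table 3: round 1 has {1, 2, 4, 5, 6} and table 3 has {2}, so it must be 3.
Round 2, table 4: round 2 has {1, 2, 3} and table 4 has {1, 2, 3, 5, 6}, so it must be 4.
Round 2, table 6: round 2 has {1, 2, 3, 4} and table 6 has {1, 6}, so it must be 5.
Now round 5, table 6: round 5 together with table 6 already contain {1, 2, 3, 4, 5, 6} — every symbol — so nothing can go there. The grid has no valid completion.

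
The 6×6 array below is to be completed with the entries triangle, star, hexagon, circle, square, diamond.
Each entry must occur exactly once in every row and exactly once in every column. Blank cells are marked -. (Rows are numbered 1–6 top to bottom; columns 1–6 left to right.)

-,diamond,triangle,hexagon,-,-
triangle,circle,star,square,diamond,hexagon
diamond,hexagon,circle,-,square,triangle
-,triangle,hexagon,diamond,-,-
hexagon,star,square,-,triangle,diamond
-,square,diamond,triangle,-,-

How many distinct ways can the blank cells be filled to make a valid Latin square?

Row 1, column 1: eliminating its row and column leaves {star, circle, square}.
Row 1, column 5: eliminating its row and column leaves {star, circle}.
Row 1, column 6: eliminating its row and column leaves {star, circle, square}.
Row 3, column 4: eliminating its row and column leaves {star}.
Row 4, column 1: eliminating its row and column leaves {star, circle, square}.
Row 4, column 5: eliminating its row and column leaves {star, circle}.
Row 4, column 6: eliminating its row and column leaves {star, circle, square}.
Row 5, column 4: eliminating its row and column leaves {circle}.
Row 6, column 1: eliminating its row and column leaves {star, circle}.
Row 6, column 5: eliminating its row and column leaves {star, hexagon, circle}.
Row 6, column 6: eliminating its row and column leaves {star, circle}.
Enumerating the assignments across these blanks that avoid any row or column repeat gives 4 completions.

4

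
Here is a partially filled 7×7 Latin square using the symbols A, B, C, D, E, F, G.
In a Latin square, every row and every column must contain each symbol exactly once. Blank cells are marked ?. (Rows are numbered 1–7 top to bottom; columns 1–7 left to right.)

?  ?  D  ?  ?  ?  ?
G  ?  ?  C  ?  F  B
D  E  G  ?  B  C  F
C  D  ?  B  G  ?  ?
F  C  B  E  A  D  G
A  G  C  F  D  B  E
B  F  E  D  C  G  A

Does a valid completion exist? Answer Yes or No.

No

Row 4, column 7: row 4 together with column 7 already contain {A, B, C, D, E, F, G} — every symbol — so nothing can go there. The grid has no valid completion.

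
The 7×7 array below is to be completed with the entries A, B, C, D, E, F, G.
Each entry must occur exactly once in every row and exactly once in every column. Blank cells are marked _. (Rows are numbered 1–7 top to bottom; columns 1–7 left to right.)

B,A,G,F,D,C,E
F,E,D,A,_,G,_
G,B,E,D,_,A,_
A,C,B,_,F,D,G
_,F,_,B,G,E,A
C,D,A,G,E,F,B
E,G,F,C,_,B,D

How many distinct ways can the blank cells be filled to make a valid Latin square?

1

Row 2, column 5: eliminating its row and column leaves {B, C}.
Row 2, column 7: eliminating its row and column leaves {C}.
Row 3, column 5: eliminating its row and column leaves {C}.
Row 3, column 7: eliminating its row and column leaves {C, F}.
Row 4, column 4: eliminating its row and column leaves {E}.
Row 5, column 1: eliminating its row and column leaves {D}.
Row 5, column 3: eliminating its row and column leaves {C}.
Row 7, column 5: eliminating its row and column leaves {A}.
Only one assignment across all blanks avoids any row or column repeat, giving 1 completion.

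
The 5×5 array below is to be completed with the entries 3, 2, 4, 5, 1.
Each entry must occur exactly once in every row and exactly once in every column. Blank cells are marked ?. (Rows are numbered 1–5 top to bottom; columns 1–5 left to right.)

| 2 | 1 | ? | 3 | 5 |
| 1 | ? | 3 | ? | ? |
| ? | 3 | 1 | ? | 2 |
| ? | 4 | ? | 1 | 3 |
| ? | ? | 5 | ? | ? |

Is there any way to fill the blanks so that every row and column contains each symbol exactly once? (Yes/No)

No row or column among the givens repeats a symbol, and propagating forced cells runs into no contradiction.
One valid completion exists (for instance, 2 1 4 3 5 / 1 5 3 2 4 / 4 3 1 5 2 / 5 4 2 1 3 / 3 2 5 4 1).

Yes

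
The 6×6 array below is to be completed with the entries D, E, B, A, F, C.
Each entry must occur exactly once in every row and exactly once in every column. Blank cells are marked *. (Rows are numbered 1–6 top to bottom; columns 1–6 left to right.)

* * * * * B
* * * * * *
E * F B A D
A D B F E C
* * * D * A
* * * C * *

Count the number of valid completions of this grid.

52

Row 1, column 1: eliminating its row and column leaves {D, F, C}.
Row 1, column 2: eliminating its row and column leaves {E, A, F, C}.
Row 1, column 3: eliminating its row and column leaves {D, E, A, C}.
Row 1, column 4: eliminating its row and column leaves {E, A}.
Row 1, column 5: eliminating its row and column leaves {D, F, C}.
Row 2, column 1: eliminating its row and column leaves {D, B, F, C}.
Row 2, column 2: eliminating its row and column leaves {E, B, A, F, C}.
Row 2, column 3: eliminating its row and column leaves {D, E, A, C}.
Row 2, column 4: eliminating its row and column leaves {E, A}.
Row 2, column 5: eliminating its row and column leaves {D, B, F, C}.
Row 2, column 6: eliminating its row and column leaves {E, F}.
Row 3, column 2: eliminating its row and column leaves {C}.
Row 5, column 1: eliminating its row and column leaves {B, F, C}.
Row 5, column 2: eliminating its row and column leaves {E, B, F, C}.
Row 5, column 3: eliminating its row and column leaves {E, C}.
Row 5, column 5: eliminating its row and column leaves {B, F, C}.
Row 6, column 1: eliminating its row and column leaves {D, B, F}.
Row 6, column 2: eliminating its row and column leaves {E, B, A, F}.
Row 6, column 3: eliminating its row and column leaves {D, E, A}.
Row 6, column 5: eliminating its row and column leaves {D, B, F}.
Row 6, column 6: eliminating its row and column leaves {E, F}.
Enumerating the assignments across these blanks that avoid any row or column repeat gives 52 completions.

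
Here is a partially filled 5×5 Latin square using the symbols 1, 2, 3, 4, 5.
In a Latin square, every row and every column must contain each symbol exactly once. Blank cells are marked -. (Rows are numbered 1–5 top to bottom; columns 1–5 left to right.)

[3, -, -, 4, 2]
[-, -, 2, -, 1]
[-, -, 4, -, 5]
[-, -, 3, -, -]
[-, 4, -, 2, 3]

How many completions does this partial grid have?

3

Row 1, column 2: eliminating its row and column leaves {1, 5}.
Row 1, column 3: eliminating its row and column leaves {1, 5}.
Row 2, column 1: eliminating its row and column leaves {4, 5}.
Row 2, column 2: eliminating its row and column leaves {3, 5}.
Row 2, column 4: eliminating its row and column leaves {3, 5}.
Row 3, column 1: eliminating its row and column leaves {1, 2}.
Row 3, column 2: eliminating its row and column leaves {1, 2, 3}.
Row 3, column 4: eliminating its row and column leaves {1, 3}.
Row 4, column 1: eliminating its row and column leaves {1, 2, 4, 5}.
Row 4, column 2: eliminating its row and column leaves {1, 2, 5}.
Row 4, column 4: eliminating its row and column leaves {1, 5}.
Row 4, column 5: eliminating its row and column leaves {4}.
Row 5, column 1: eliminating its row and column leaves {1, 5}.
Row 5, column 3: eliminating its row and column leaves {1, 5}.
Enumerating the assignments across these blanks that avoid any row or column repeat gives 3 completions.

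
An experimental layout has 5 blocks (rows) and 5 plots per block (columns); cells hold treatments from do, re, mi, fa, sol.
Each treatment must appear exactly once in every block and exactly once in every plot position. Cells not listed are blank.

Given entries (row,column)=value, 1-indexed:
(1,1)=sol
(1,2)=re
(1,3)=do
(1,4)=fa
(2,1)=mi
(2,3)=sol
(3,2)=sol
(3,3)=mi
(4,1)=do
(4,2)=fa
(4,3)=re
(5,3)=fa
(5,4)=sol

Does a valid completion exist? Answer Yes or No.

Yes

No block or plot among the givens repeats a symbol, and propagating forced cells runs into no contradiction.
One valid completion exists (for instance, sol re do fa mi / mi do sol re fa / fa sol mi do re / do fa re mi sol / re mi fa sol do).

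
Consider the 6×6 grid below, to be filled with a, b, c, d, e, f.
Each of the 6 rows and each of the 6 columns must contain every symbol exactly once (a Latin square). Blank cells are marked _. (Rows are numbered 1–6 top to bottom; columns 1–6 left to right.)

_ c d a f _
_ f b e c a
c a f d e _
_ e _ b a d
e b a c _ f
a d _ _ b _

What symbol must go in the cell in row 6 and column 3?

e

Row 1, column 1: row 1 has {a, c, d, f} and column 1 has {a, c, e}, leaving only b.
Row 1, column 6: row 1 has {a, b, c, d, f} and column 6 has {a, d, f}, leaving only e.
Row 2, column 1: row 2 has {a, b, c, e, f} and column 1 has {a, b, c, e}, leaving only d.
Row 3, column 6: row 3 has {a, c, d, e, f} and column 6 has {a, d, e, f}, leaving only b.
Row 4, column 1: row 4 has {a, b, d, e} and column 1 has {a, b, c, d, e}, leaving only f.
Row 4, column 3: row 4 has {a, b, d, e, f} and column 3 has {a, b, d, f}, leaving only c.
Row 6 already has {a, b, d} and column 3 already has {a, b, c, d, f}, so row 6, column 3 must be e.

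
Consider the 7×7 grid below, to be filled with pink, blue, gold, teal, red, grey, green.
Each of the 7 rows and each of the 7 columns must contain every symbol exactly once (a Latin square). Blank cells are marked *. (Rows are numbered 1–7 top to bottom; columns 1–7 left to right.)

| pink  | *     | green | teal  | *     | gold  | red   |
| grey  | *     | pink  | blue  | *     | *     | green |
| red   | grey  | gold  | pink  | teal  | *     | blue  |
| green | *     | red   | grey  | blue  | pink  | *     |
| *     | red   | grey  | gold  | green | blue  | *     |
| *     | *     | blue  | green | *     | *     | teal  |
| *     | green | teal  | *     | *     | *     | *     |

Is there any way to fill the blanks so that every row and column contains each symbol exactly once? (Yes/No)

No

Row 1, column 2: row 1 has {pink, gold, teal, red, green} and column 2 has {red, grey, green}, so it must be blue.
Row 1, column 5: row 1 has {pink, blue, gold, teal, red, green} and column 5 has {blue, teal, green}, so it must be grey.
Row 3, column 6: row 3 has {pink, blue, gold, teal, red, grey} and column 6 has {pink, blue, gold}, so it must be green.
Row 4, column 7: row 4 has {pink, blue, red, grey, green} and column 7 has {blue, teal, red, green}, so it must be gold.
Row 4, column 2: row 4 has {pink, blue, gold, red, grey, green} and column 2 has {blue, red, grey, green}, so it must be teal.
Row 2, column 2: row 2 has {pink, blue, grey, green} and column 2 has {blue, teal, red, grey, green}, so it must be gold.
Row 2, column 5: row 2 has {pink, blue, gold, grey, green} and column 5 has {blue, teal, grey, green}, so it must be red.
Row 2, column 6: row 2 has {pink, blue, gold, red, grey, green} and column 6 has {pink, blue, gold, green}, so it must be teal.
Row 5, column 1: row 5 has {blue, gold, red, grey, green} and column 1 has {pink, red, grey, green}, so it must be teal.
Row 5, column 7: row 5 has {blue, gold, teal, red, grey, green} and column 7 has {blue, gold, teal, red, green}, so it must be pink.
Row 6, column 1: row 6 has {blue, teal, green} and column 1 has {pink, teal, red, grey, green}, so it must be gold.
Row 6, column 2: row 6 has {blue, gold, teal, green} and column 2 has {blue, gold, teal, red, grey, green}, so it must be pink.
Now row 6, column 5: row 6 together with column 5 already contain {pink, blue, gold, teal, red, grey, green} — every symbol — so nothing can go there. The grid has no valid completion.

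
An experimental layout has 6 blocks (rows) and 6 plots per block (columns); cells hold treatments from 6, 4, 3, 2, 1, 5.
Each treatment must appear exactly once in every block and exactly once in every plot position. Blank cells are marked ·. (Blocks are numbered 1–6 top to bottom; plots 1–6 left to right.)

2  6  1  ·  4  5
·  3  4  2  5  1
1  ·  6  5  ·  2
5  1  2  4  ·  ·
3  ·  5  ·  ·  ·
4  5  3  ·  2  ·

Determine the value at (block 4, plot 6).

Block 1, plot 4: block 1 has {6, 4, 2, 1, 5} and plot 4 has {4, 2, 5}, leaving only 3.
Block 2, plot 1: block 2 has {4, 3, 2, 1, 5} and plot 1 has {4, 3, 2, 1, 5}, leaving only 6.
Block 3, plot 2: block 3 has {6, 2, 1, 5} and plot 2 has {6, 3, 1, 5}, leaving only 4.
Block 3, plot 5: block 3 has {6, 4, 2, 1, 5} and plot 5 has {4, 2, 5}, leaving only 3.
Block 4, plot 5: block 4 has {4, 2, 1, 5} and plot 5 has {4, 3, 2, 5}, leaving only 6.
Block 4 already has {6, 4, 2, 1, 5} and plot 6 already has {2, 1, 5}, so block 4, plot 6 must be 3.

3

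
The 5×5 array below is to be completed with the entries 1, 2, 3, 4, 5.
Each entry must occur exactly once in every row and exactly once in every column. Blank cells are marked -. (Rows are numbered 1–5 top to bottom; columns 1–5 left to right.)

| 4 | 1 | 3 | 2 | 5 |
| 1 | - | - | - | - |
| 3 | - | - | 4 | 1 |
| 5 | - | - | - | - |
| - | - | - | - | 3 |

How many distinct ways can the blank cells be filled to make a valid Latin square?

5

Row 2, column 2: eliminating its row and column leaves {2, 3, 4, 5}.
Row 2, column 3: eliminating its row and column leaves {2, 4, 5}.
Row 2, column 4: eliminating its row and column leaves {3, 5}.
Row 2, column 5: eliminating its row and column leaves {2, 4}.
Row 3, column 2: eliminating its row and column leaves {2, 5}.
Row 3, column 3: eliminating its row and column leaves {2, 5}.
Row 4, column 2: eliminating its row and column leaves {2, 3, 4}.
Row 4, column 3: eliminating its row and column leaves {1, 2, 4}.
Row 4, column 4: eliminating its row and column leaves {1, 3}.
Row 4, column 5: eliminating its row and column leaves {2, 4}.
Row 5, column 1: eliminating its row and column leaves {2}.
Row 5, column 2: eliminating its row and column leaves {2, 4, 5}.
Row 5, column 3: eliminating its row and column leaves {1, 2, 4, 5}.
Row 5, column 4: eliminating its row and column leaves {1, 5}.
Enumerating the assignments across these blanks that avoid any row or column repeat gives 5 completions.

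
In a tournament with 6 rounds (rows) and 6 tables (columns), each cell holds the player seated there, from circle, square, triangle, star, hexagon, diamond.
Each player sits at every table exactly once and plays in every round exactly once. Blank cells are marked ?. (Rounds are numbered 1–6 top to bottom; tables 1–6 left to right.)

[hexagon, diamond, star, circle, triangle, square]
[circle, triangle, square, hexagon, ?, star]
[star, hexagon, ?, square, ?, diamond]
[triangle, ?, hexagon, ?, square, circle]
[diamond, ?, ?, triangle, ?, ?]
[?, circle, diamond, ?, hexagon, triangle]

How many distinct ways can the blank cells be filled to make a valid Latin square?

1

Round 2, table 5: eliminating its round and table leaves {diamond}.
Round 3, table 3: eliminating its round and table leaves {circle, triangle}.
Round 3, table 5: eliminating its round and table leaves {circle}.
Round 4, table 2: eliminating its round and table leaves {star}.
Round 4, table 4: eliminating its round and table leaves {star, diamond}.
Round 5, table 2: eliminating its round and table leaves {square, star}.
Round 5, table 3: eliminating its round and table leaves {circle}.
Round 5, table 5: eliminating its round and table leaves {circle, star}.
Round 5, table 6: eliminating its round and table leaves {hexagon}.
Round 6, table 1: eliminating its round and table leaves {square}.
Round 6, table 4: eliminating its round and table leaves {star}.
Only one assignment across all blanks avoids any round or table repeat, giving 1 completion.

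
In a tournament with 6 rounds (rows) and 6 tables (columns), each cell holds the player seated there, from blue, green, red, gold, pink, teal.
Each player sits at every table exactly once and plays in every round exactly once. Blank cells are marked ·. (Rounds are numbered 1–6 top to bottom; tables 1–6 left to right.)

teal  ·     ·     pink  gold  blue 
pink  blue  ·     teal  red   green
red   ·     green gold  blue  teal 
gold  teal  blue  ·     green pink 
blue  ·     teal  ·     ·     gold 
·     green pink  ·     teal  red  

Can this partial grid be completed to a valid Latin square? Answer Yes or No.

Round 6, table 1: round 6 together with table 1 already contain {blue, green, red, gold, pink, teal} — every symbol — so nothing can go there. The grid has no valid completion.

No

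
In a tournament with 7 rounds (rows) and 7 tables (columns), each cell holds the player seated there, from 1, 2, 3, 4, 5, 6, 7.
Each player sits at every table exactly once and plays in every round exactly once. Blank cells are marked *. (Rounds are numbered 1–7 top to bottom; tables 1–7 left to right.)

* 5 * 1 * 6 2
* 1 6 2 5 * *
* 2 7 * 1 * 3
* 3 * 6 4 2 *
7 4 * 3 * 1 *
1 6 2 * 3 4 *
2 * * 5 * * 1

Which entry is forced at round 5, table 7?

Round 1, table 5: round 1 has {1, 2, 5, 6} and table 5 has {1, 3, 4, 5}, leaving only 7.
Round 3, table 4: round 3 has {1, 2, 3, 7} and table 4 has {1, 2, 3, 5, 6}, leaving only 4.
Round 3, table 6: round 3 has {1, 2, 3, 4, 7} and table 6 has {1, 2, 4, 6}, leaving only 5.
Round 3, table 1: round 3 has {1, 2, 3, 4, 5, 7} and table 1 has {1, 2, 7}, leaving only 6.
Round 4, table 1: round 4 has {2, 3, 4, 6} and table 1 has {1, 2, 6, 7}, leaving only 5.
Round 4, table 3: round 4 has {2, 3, 4, 5, 6} and table 3 has {2, 6, 7}, leaving only 1.
Round 4, table 7: round 4 has {1, 2, 3, 4, 5, 6} and table 7 has {1, 2, 3}, leaving only 7.
Round 2, table 7: round 2 has {1, 2, 5, 6} and table 7 has {1, 2, 3, 7}, leaving only 4.
Round 2, table 1: round 2 has {1, 2, 4, 5, 6} and table 1 has {1, 2, 5, 6, 7}, leaving only 3.
Round 1, table 1: round 1 has {1, 2, 5, 6, 7} and table 1 has {1, 2, 3, 5, 6, 7}, leaving only 4.
Round 1, table 3: round 1 has {1, 2, 4, 5, 6, 7} and table 3 has {1, 2, 6, 7}, leaving only 3.
Round 2, table 6: round 2 has {1, 2, 3, 4, 5, 6} and table 6 has {1, 2, 4, 5, 6}, leaving only 7.
Round 5, table 3: round 5 has {1, 3, 4, 7} and table 3 has {1, 2, 3, 6, 7}, leaving only 5.
Round 5 already has {1, 3, 4, 5, 7} and table 7 already has {1, 2, 3, 4, 7}, so round 5, table 7 must be 6.

6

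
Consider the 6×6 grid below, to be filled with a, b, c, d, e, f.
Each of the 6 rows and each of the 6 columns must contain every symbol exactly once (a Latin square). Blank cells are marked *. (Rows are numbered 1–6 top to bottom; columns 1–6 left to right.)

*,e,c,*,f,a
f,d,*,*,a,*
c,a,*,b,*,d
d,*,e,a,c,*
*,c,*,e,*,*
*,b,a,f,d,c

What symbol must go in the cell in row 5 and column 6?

Row 1, column 1: row 1 has {a, c, e, f} and column 1 has {c, d, f}, leaving only b.
Row 1, column 4: row 1 has {a, b, c, e, f} and column 4 has {a, b, e, f}, leaving only d.
Row 2, column 3: row 2 has {a, d, f} and column 3 has {a, c, e}, leaving only b.
Row 2, column 4: row 2 has {a, b, d, f} and column 4 has {a, b, d, e, f}, leaving only c.
Row 2, column 6: row 2 has {a, b, c, d, f} and column 6 has {a, c, d}, leaving only e.
Row 3, column 3: row 3 has {a, b, c, d} and column 3 has {a, b, c, e}, leaving only f.
Row 3, column 5: row 3 has {a, b, c, d, f} and column 5 has {a, c, d, f}, leaving only e.
Row 4, column 2: row 4 has {a, c, d, e} and column 2 has {a, b, c, d, e}, leaving only f.
Row 4, column 6: row 4 has {a, c, d, e, f} and column 6 has {a, c, d, e}, leaving only b.
Row 5 already has {c, e} and column 6 already has {a, b, c, d, e}, so row 5, column 6 must be f.

f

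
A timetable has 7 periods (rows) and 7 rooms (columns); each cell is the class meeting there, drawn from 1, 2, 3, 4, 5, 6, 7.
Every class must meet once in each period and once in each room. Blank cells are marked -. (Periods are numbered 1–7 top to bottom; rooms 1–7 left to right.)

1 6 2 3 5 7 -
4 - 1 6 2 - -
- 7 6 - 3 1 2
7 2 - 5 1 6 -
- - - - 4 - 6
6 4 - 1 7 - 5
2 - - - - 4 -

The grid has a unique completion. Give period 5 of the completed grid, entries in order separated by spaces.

3 1 7 2 4 5 6

Period 1, room 7: period 1 has {1, 2, 3, 5, 6, 7} and room 7 has {2, 5, 6}, leaving only 4.
Period 3, room 1: period 3 has {1, 2, 3, 6, 7} and room 1 has {1, 2, 4, 6, 7}, leaving only 5.
Period 5, room 1: period 5 has {4, 6} and room 1 has {1, 2, 4, 5, 6, 7}, leaving only 3.
Period 3, room 4: period 3 has {1, 2, 3, 5, 6, 7} and room 4 has {1, 3, 5, 6}, leaving only 4.
Period 4, room 7: period 4 has {1, 2, 5, 6, 7} and room 7 has {2, 4, 5, 6}, leaving only 3.
Period 2, room 7: period 2 has {1, 2, 4, 6} and room 7 has {2, 3, 4, 5, 6}, leaving only 7.
Period 4, room 3: period 4 has {1, 2, 3, 5, 6, 7} and room 3 has {1, 2, 6}, leaving only 4.
Period 6, room 3: period 6 has {1, 4, 5, 6, 7} and room 3 has {1, 2, 4, 6}, leaving only 3.
Period 6, room 6: period 6 has {1, 3, 4, 5, 6, 7} and room 6 has {1, 4, 6, 7}, leaving only 2.
Period 5, room 6: period 5 has {3, 4, 6} and room 6 has {1, 2, 4, 6, 7}, leaving only 5.
Period 5, room 2: period 5 has {3, 4, 5, 6} and room 2 has {2, 4, 6, 7}, leaving only 1.
Period 5, room 3: period 5 has {1, 3, 4, 5, 6} and room 3 has {1, 2, 3, 4, 6}, leaving only 7.
Period 5, room 4: period 5 has {1, 3, 4, 5, 6, 7} and room 4 has {1, 3, 4, 5, 6}, leaving only 2.
So period 5 reads: 3 1 7 2 4 5 6.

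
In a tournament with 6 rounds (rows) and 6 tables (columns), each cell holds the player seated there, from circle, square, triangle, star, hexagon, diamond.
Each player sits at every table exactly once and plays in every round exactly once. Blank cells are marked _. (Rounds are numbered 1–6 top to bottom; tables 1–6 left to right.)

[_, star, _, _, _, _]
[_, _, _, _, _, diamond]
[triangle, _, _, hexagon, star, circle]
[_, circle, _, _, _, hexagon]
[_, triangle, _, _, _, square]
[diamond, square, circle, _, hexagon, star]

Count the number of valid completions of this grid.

14

Round 1, table 1: eliminating its round and table leaves {circle, square, hexagon}.
Round 1, table 3: eliminating its round and table leaves {square, triangle, hexagon, diamond}.
Round 1, table 4: eliminating its round and table leaves {circle, square, triangle, diamond}.
Round 1, table 5: eliminating its round and table leaves {circle, square, triangle, diamond}.
Round 1, table 6: eliminating its round and table leaves {triangle}.
Round 2, table 1: eliminating its round and table leaves {circle, square, star, hexagon}.
Round 2, table 2: eliminating its round and table leaves {hexagon}.
Round 2, table 3: eliminating its round and table leaves {square, triangle, star, hexagon}.
Round 2, table 4: eliminating its round and table leaves {circle, square, triangle, star}.
Round 2, table 5: eliminating its round and table leaves {circle, square, triangle}.
Round 3, table 2: eliminating its round and table leaves {diamond}.
Round 3, table 3: eliminating its round and table leaves {square, diamond}.
Round 4, table 1: eliminating its round and table leaves {square, star}.
Round 4, table 3: eliminating its round and table leaves {square, triangle, star, diamond}.
Round 4, table 4: eliminating its round and table leaves {square, triangle, star, diamond}.
Round 4, table 5: eliminating its round and table leaves {square, triangle, diamond}.
Round 5, table 1: eliminating its round and table leaves {circle, star, hexagon}.
Round 5, table 3: eliminating its round and table leaves {star, hexagon, diamond}.
Round 5, table 4: eliminating its round and table leaves {circle, star, diamond}.
Round 5, table 5: eliminating its round and table leaves {circle, diamond}.
Round 6, table 4: eliminating its round and table leaves {triangle}.
Enumerating the assignments across these blanks that avoid any round or table repeat gives 14 completions.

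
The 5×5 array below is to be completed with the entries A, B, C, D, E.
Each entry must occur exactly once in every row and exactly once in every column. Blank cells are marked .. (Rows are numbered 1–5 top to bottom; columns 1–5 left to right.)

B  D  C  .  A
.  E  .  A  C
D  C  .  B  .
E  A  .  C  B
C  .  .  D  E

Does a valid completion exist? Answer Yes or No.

No

Row 2, column 1: row 2 together with column 1 already contain {A, B, C, D, E} — every symbol — so nothing can go there. The grid has no valid completion.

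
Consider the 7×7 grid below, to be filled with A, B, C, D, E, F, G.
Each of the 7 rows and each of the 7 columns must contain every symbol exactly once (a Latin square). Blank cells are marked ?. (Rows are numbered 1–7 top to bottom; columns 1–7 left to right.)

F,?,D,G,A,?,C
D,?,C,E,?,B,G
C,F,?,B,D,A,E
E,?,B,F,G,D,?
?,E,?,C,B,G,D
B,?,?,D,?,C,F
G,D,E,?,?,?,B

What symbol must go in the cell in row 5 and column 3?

Row 1, column 2: row 1 has {A, C, D, F, G} and column 2 has {D, E, F}, leaving only B.
Row 1, column 6: row 1 has {A, B, C, D, F, G} and column 6 has {A, B, C, D, G}, leaving only E.
Row 2, column 2: row 2 has {B, C, D, E, G} and column 2 has {B, D, E, F}, leaving only A.
Row 2, column 5: row 2 has {A, B, C, D, E, G} and column 5 has {A, B, D, G}, leaving only F.
Row 3, column 3: row 3 has {A, B, C, D, E, F} and column 3 has {B, C, D, E}, leaving only G.
Row 4, column 2: row 4 has {B, D, E, F, G} and column 2 has {A, B, D, E, F}, leaving only C.
Row 4, column 7: row 4 has {B, C, D, E, F, G} and column 7 has {B, C, D, E, F, G}, leaving only A.
Row 5, column 1: row 5 has {B, C, D, E, G} and column 1 has {B, C, D, E, F, G}, leaving only A.
Row 5 already has {A, B, C, D, E, G} and column 3 already has {B, C, D, E, G}, so row 5, column 3 must be F.

F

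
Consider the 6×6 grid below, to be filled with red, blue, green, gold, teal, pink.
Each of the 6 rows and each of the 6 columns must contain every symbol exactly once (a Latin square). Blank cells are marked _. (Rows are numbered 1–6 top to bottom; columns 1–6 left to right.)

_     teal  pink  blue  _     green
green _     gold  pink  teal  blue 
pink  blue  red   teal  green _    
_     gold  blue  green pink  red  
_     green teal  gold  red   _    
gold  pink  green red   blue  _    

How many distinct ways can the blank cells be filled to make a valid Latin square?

1

Row 1, column 1: eliminating its row and column leaves {red}.
Row 1, column 5: eliminating its row and column leaves {gold}.
Row 2, column 2: eliminating its row and column leaves {red}.
Row 3, column 6: eliminating its row and column leaves {gold}.
Row 4, column 1: eliminating its row and column leaves {teal}.
Row 5, column 1: eliminating its row and column leaves {blue}.
Row 5, column 6: eliminating its row and column leaves {pink}.
Row 6, column 6: eliminating its row and column leaves {teal}.
Only one assignment across all blanks avoids any row or column repeat, giving 1 completion.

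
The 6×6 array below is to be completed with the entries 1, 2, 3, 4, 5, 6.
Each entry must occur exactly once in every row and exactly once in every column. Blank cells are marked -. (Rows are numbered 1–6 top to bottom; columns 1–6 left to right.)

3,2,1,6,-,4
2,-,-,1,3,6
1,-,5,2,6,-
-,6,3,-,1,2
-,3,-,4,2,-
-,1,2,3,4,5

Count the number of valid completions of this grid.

1

Row 1, column 5: eliminating its row and column leaves {5}.
Row 2, column 2: eliminating its row and column leaves {4, 5}.
Row 2, column 3: eliminating its row and column leaves {4}.
Row 3, column 2: eliminating its row and column leaves {4}.
Row 3, column 6: eliminating its row and column leaves {3}.
Row 4, column 1: eliminating its row and column leaves {4, 5}.
Row 4, column 4: eliminating its row and column leaves {5}.
Row 5, column 1: eliminating its row and column leaves {5, 6}.
Row 5, column 3: eliminating its row and column leaves {6}.
Row 5, column 6: eliminating its row and column leaves {1}.
Row 6, column 1: eliminating its row and column leaves {6}.
Only one assignment across all blanks avoids any row or column repeat, giving 1 completion.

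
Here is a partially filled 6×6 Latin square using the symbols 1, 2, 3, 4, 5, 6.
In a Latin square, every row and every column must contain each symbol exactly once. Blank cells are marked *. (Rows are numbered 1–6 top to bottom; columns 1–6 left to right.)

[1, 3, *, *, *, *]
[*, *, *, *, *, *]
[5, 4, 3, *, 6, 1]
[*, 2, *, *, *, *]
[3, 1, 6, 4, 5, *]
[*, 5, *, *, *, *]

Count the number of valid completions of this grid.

48

Row 1, column 3: eliminating its row and column leaves {2, 4, 5}.
Row 1, column 4: eliminating its row and column leaves {2, 5, 6}.
Row 1, column 5: eliminating its row and column leaves {2, 4}.
Row 1, column 6: eliminating its row and column leaves {2, 4, 5, 6}.
Row 2, column 1: eliminating its row and column leaves {2, 4, 6}.
Row 2, column 2: eliminating its row and column leaves {6}.
Row 2, column 3: eliminating its row and column leaves {1, 2, 4, 5}.
Row 2, column 4: eliminating its row and column leaves {1, 2, 3, 5, 6}.
Row 2, column 5: eliminating its row and column leaves {1, 2, 3, 4}.
Row 2, column 6: eliminating its row and column leaves {2, 3, 4, 5, 6}.
Row 3, column 4: eliminating its row and column leaves {2}.
Row 4, column 1: eliminating its row and column leaves {4, 6}.
Row 4, column 3: eliminating its row and column leaves {1, 4, 5}.
Row 4, column 4: eliminating its row and column leaves {1, 3, 5, 6}.
Row 4, column 5: eliminating its row and column leaves {1, 3, 4}.
Row 4, column 6: eliminating its row and column leaves {3, 4, 5, 6}.
Row 5, column 6: eliminating its row and column leaves {2}.
Row 6, column 1: eliminating its row and column leaves {2, 4, 6}.
Row 6, column 3: eliminating its row and column leaves {1, 2, 4}.
Row 6, column 4: eliminating its row and column leaves {1, 2, 3, 6}.
Row 6, column 5: eliminating its row and column leaves {1, 2, 3, 4}.
Row 6, column 6: eliminating its row and column leaves {2, 3, 4, 6}.
Enumerating the assignments across these blanks that avoid any row or column repeat gives 48 completions.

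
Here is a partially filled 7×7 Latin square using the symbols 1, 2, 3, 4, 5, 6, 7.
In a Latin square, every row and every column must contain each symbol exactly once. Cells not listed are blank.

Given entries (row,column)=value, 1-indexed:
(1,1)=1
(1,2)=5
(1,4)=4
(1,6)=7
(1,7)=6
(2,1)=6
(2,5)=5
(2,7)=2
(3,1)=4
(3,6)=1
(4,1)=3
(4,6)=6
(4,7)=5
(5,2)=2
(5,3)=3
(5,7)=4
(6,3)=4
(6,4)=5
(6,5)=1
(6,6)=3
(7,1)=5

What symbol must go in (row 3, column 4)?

6

Row 1, column 3: row 1 has {1, 4, 5, 6, 7} and column 3 has {3, 4}, leaving only 2.
Row 1, column 5: row 1 has {1, 2, 4, 5, 6, 7} and column 5 has {1, 5}, leaving only 3.
Row 2, column 6: row 2 has {2, 5, 6} and column 6 has {1, 3, 6, 7}, leaving only 4.
Row 5, column 1: row 5 has {2, 3, 4} and column 1 has {1, 3, 4, 5, 6}, leaving only 7.
Row 5, column 5: row 5 has {2, 3, 4, 7} and column 5 has {1, 3, 5}, leaving only 6.
Row 5, column 4: row 5 has {2, 3, 4, 6, 7} and column 4 has {4, 5}, leaving only 1.
Row 5, column 6: row 5 has {1, 2, 3, 4, 6, 7} and column 6 has {1, 3, 4, 6, 7}, leaving only 5.
Row 6, column 1: row 6 has {1, 3, 4, 5} and column 1 has {1, 3, 4, 5, 6, 7}, leaving only 2.
Row 6, column 7: row 6 has {1, 2, 3, 4, 5} and column 7 has {2, 4, 5, 6}, leaving only 7.
Row 3, column 7: row 3 has {1, 4} and column 7 has {2, 4, 5, 6, 7}, leaving only 3.
Row 6, column 2: row 6 has {1, 2, 3, 4, 5, 7} and column 2 has {2, 5}, leaving only 6.
Row 3, column 2: row 3 has {1, 3, 4} and column 2 has {2, 5, 6}, leaving only 7.
Row 3, column 5: row 3 has {1, 3, 4, 7} and column 5 has {1, 3, 5, 6}, leaving only 2.
Row 3 already has {1, 2, 3, 4, 7} and column 4 already has {1, 4, 5}, so row 3, column 4 must be 6.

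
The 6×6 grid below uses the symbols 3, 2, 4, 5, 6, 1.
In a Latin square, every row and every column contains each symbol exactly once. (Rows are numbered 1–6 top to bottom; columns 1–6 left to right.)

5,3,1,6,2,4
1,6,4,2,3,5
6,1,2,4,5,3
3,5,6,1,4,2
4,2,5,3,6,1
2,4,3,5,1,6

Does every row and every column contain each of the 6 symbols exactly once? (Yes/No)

Yes

Each row is a permutation of the 6 symbols, and so is each column.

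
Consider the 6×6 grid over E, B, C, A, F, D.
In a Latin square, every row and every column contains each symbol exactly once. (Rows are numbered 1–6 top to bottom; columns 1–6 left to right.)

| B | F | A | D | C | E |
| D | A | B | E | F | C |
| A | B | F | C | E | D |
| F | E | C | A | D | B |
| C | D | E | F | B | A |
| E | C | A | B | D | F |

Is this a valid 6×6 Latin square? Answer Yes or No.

No

Every row is a permutation, but column 5 contains D twice (at rows 4 and 6).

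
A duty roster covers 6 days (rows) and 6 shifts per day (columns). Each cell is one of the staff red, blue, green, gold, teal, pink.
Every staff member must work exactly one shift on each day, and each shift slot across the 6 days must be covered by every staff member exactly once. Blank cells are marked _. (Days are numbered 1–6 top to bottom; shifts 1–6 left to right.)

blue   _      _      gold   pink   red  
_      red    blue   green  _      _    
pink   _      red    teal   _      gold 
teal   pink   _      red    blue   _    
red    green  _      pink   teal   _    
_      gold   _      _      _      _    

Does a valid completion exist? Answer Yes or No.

No

Day 1, shift 2: day 1 has {red, blue, gold, pink} and shift 2 has {red, green, gold, pink}, so it must be teal.
Day 1, shift 3: day 1 has {red, blue, gold, teal, pink} and shift 3 has {red, blue}, so it must be green.
Day 2, shift 1: day 2 has {red, blue, green} and shift 1 has {red, blue, teal, pink}, so it must be gold.
Now day 2, shift 5: day 2 together with shift 5 already contain {red, blue, green, gold, teal, pink} — every symbol — so nothing can go there. The grid has no valid completion.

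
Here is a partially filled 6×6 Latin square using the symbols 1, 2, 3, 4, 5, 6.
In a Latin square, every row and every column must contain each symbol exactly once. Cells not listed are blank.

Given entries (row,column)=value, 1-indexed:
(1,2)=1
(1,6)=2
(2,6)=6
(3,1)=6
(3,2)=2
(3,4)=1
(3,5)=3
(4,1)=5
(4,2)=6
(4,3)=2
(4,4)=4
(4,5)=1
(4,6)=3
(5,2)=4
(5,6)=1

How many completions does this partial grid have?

32

Row 1, column 1: eliminating its row and column leaves {3, 4}.
Row 1, column 3: eliminating its row and column leaves {3, 4, 5, 6}.
Row 1, column 4: eliminating its row and column leaves {3, 5, 6}.
Row 1, column 5: eliminating its row and column leaves {4, 5, 6}.
Row 2, column 1: eliminating its row and column leaves {1, 2, 3, 4}.
Row 2, column 2: eliminating its row and column leaves {3, 5}.
Row 2, column 3: eliminating its row and column leaves {1, 3, 4, 5}.
Row 2, column 4: eliminating its row and column leaves {2, 3, 5}.
Row 2, column 5: eliminating its row and column leaves {2, 4, 5}.
Row 3, column 3: eliminating its row and column leaves {4, 5}.
Row 3, column 6: eliminating its row and column leaves {4, 5}.
Row 5, column 1: eliminating its row and column leaves {2, 3}.
Row 5, column 3: eliminating its row and column leaves {3, 5, 6}.
Row 5, column 4: eliminating its row and column leaves {2, 3, 5, 6}.
Row 5, column 5: eliminating its row and column leaves {2, 5, 6}.
Row 6, column 1: eliminating its row and column leaves {1, 2, 3, 4}.
Row 6, column 2: eliminating its row and column leaves {3, 5}.
Row 6, column 3: eliminating its row and column leaves {1, 3, 4, 5, 6}.
Row 6, column 4: eliminating its row and column leaves {2, 3, 5, 6}.
Row 6, column 5: eliminating its row and column leaves {2, 4, 5, 6}.
Row 6, column 6: eliminating its row and column leaves {4, 5}.
Enumerating the assignments across these blanks that avoid any row or column repeat gives 32 completions.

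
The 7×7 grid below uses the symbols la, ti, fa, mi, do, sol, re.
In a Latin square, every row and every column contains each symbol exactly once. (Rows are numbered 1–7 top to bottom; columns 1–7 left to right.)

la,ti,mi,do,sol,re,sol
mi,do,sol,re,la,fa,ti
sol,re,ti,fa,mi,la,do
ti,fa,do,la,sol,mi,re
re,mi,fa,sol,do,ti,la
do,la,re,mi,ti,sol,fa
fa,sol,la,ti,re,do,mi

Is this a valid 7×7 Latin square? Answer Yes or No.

Column 5 contains sol twice (at rows 1 and 4), so it is not a permutation.

No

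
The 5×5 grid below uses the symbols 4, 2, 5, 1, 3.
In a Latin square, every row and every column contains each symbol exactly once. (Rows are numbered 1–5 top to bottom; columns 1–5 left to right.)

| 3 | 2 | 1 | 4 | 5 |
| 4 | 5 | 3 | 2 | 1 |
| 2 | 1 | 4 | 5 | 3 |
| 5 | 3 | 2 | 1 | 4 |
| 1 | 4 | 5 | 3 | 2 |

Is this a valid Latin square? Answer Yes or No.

Each row is a permutation of the 5 symbols, and so is each column.

Yes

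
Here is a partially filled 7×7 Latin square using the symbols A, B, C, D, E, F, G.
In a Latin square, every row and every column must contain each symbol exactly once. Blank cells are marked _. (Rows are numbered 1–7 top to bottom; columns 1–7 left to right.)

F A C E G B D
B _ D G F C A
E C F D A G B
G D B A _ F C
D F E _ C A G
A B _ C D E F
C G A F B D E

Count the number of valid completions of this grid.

Row 2, column 2: eliminating its row and column leaves {E}.
Row 4, column 5: eliminating its row and column leaves {E}.
Row 5, column 4: eliminating its row and column leaves {B}.
Row 6, column 3: eliminating its row and column leaves {G}.
Only one assignment across all blanks avoids any row or column repeat, giving 1 completion.

1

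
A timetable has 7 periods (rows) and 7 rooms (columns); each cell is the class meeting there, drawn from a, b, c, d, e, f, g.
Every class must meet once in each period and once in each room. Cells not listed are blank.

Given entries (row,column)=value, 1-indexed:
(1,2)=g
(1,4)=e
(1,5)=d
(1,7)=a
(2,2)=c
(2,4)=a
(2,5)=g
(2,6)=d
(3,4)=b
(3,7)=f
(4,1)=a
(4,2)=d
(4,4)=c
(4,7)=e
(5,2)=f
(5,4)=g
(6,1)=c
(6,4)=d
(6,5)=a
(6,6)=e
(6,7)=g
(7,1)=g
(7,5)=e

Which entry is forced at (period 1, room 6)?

Period 2, room 7: period 2 has {a, c, d, g} and room 7 has {a, e, f, g}, leaving only b.
Period 3, room 5: period 3 has {b, f} and room 5 has {a, d, e, g}, leaving only c.
Period 5, room 5: period 5 has {f, g} and room 5 has {a, c, d, e, g}, leaving only b.
Period 4, room 5: period 4 has {a, c, d, e} and room 5 has {a, b, c, d, e, g}, leaving only f.
Period 6, room 2: period 6 has {a, c, d, e, g} and room 2 has {c, d, f, g}, leaving only b.
Period 6, room 3: period 6 has {a, b, c, d, e, g} and room 3 has {}, leaving only f.
Period 2, room 3: period 2 has {a, b, c, d, g} and room 3 has {f}, leaving only e.
Period 2, room 1: period 2 has {a, b, c, d, e, g} and room 1 has {a, c, g}, leaving only f.
Period 1, room 1: period 1 has {a, d, e, g} and room 1 has {a, c, f, g}, leaving only b.
Period 1, room 3: period 1 has {a, b, d, e, g} and room 3 has {e, f}, leaving only c.
Period 1 already has {a, b, c, d, e, g} and room 6 already has {d, e}, so period 1, room 6 must be f.

f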